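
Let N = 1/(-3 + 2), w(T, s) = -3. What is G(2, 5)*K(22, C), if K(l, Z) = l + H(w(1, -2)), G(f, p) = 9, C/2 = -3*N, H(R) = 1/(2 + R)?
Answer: 189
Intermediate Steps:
N = -1 (N = 1/(-1) = -1)
C = 6 (C = 2*(-3*(-1)) = 2*3 = 6)
K(l, Z) = -1 + l (K(l, Z) = l + 1/(2 - 3) = l + 1/(-1) = l - 1 = -1 + l)
G(2, 5)*K(22, C) = 9*(-1 + 22) = 9*21 = 189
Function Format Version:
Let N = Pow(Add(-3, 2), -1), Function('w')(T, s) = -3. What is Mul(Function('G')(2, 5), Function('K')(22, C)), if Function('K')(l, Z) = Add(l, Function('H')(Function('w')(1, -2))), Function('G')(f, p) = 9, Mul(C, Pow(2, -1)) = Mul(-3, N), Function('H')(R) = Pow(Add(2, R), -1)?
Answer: 189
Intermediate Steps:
N = -1 (N = Pow(-1, -1) = -1)
C = 6 (C = Mul(2, Mul(-3, -1)) = Mul(2, 3) = 6)
Function('K')(l, Z) = Add(-1, l) (Function('K')(l, Z) = Add(l, Pow(Add(2, -3), -1)) = Add(l, Pow(-1, -1)) = Add(l, -1) = Add(-1, l))
Mul(Function('G')(2, 5), Function('K')(22, C)) = Mul(9, Add(-1, 22)) = Mul(9, 21) = 189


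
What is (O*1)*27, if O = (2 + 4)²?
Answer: 972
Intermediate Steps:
O = 36 (O = 6² = 36)
(O*1)*27 = (36*1)*27 = 36*27 = 972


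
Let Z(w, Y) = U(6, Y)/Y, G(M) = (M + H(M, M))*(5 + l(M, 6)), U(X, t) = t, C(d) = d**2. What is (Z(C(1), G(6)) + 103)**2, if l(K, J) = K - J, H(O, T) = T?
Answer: 10816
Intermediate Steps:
G(M) = 2*M*(-1 + M) (G(M) = (M + M)*(5 + (M - 1*6)) = (2*M)*(5 + (M - 6)) = (2*M)*(5 + (-6 + M)) = (2*M)*(-1 + M) = 2*M*(-1 + M))
Z(w, Y) = 1 (Z(w, Y) = Y/Y = 1)
(Z(C(1), G(6)) + 103)**2 = (1 + 103)**2 = 104**2 = 10816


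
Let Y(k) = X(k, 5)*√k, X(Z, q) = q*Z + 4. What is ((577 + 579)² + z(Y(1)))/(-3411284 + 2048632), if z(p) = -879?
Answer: -1335457/1362652 ≈ -0.98004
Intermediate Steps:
X(Z, q) = 4 + Z*q (X(Z, q) = Z*q + 4 = 4 + Z*q)
Y(k) = √k*(4 + 5*k) (Y(k) = (4 + k*5)*√k = (4 + 5*k)*√k = √k*(4 + 5*k))
((577 + 579)² + z(Y(1)))/(-3411284 + 2048632) = ((577 + 579)² - 879)/(-3411284 + 2048632) = (1156² - 879)/(-1362652) = (1336336 - 879)*(-1/1362652) = 1335457*(-1/1362652) = -1335457/1362652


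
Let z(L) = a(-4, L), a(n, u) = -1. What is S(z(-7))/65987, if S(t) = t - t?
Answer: 0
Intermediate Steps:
z(L) = -1
S(t) = 0
S(z(-7))/65987 = 0/65987 = 0*(1/65987) = 0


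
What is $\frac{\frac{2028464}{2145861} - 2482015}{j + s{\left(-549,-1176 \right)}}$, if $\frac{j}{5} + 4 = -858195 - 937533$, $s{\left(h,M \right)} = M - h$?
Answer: $\frac{5326057161451}{19268301781107} \approx 0.27642$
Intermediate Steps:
$j = -8978660$ ($j = -20 + 5 \left(-858195 - 937533\right) = -20 + 5 \left(-1795728\right) = -20 - 8978640 = -8978660$)
$\frac{\frac{2028464}{2145861} - 2482015}{j + s{\left(-549,-1176 \right)}} = \frac{\frac{2028464}{2145861} - 2482015}{-8978660 - 627} = - \frac{5326057161451}{2145861 \left(-8979287\right)} = \left(- \frac{5326057161451}{2145861}\right) \left(- \frac{1}{8979287}\right) = \frac{5326057161451}{19268301781107}$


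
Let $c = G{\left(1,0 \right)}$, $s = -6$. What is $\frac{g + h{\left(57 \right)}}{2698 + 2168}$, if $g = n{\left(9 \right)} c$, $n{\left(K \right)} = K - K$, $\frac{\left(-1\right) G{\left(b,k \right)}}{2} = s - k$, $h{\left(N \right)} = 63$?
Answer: $\frac{21}{1622} \approx 0.012947$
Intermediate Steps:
$G{\left(b,k \right)} = 12 + 2 k$ ($G{\left(b,k \right)} = - 2 \left(-6 - k\right) = 12 + 2 k$)
$n{\left(K \right)} = 0$
$c = 12$ ($c = 12 + 2 \cdot 0 = 12 + 0 = 12$)
$g = 0$ ($g = 0 \cdot 12 = 0$)
$\frac{g + h{\left(57 \right)}}{2698 + 2168} = \frac{0 + 63}{2698 + 2168} = \frac{63}{4866} = 63 \cdot \frac{1}{4866} = \frac{21}{1622}$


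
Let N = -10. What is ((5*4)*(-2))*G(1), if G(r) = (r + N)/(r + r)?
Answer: 180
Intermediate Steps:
G(r) = (-10 + r)/(2*r) (G(r) = (r - 10)/(r + r) = (-10 + r)/((2*r)) = (-10 + r)*(1/(2*r)) = (-10 + r)/(2*r))
((5*4)*(-2))*G(1) = ((5*4)*(-2))*((½)*(-10 + 1)/1) = (20*(-2))*((½)*1*(-9)) = -40*(-9/2) = 180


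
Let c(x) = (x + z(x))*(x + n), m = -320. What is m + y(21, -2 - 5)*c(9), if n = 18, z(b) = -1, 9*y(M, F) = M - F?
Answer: 352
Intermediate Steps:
y(M, F) = -F/9 + M/9 (y(M, F) = (M - F)/9 = -F/9 + M/9)
c(x) = (-1 + x)*(18 + x) (c(x) = (x - 1)*(x + 18) = (-1 + x)*(18 + x))
m + y(21, -2 - 5)*c(9) = -320 + (-(-2 - 5)/9 + (⅑)*21)*(-18 + 9² + 17*9) = -320 + (-⅑*(-7) + 7/3)*(-18 + 81 + 153) = -320 + (7/9 + 7/3)*216 = -320 + (28/9)*216 = -320 + 672 = 352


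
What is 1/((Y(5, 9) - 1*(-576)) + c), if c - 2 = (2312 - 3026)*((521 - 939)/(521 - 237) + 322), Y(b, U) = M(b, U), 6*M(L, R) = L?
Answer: -426/97246547 ≈ -4.3806e-6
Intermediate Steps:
M(L, R) = L/6
Y(b, U) = b/6
c = -16248713/71 (c = 2 + (2312 - 3026)*((521 - 939)/(521 - 237) + 322) = 2 - 714*(-418/284 + 322) = 2 - 714*(-418*1/284 + 322) = 2 - 714*(-209/142 + 322) = 2 - 714*45515/142 = 2 - 16248855/71 = -16248713/71 ≈ -2.2886e+5)
1/((Y(5, 9) - 1*(-576)) + c) = 1/(((⅙)*5 - 1*(-576)) - 16248713/71) = 1/((⅚ + 576) - 16248713/71) = 1/(3461/6 - 16248713/71) = 1/(-97246547/426) = -426/97246547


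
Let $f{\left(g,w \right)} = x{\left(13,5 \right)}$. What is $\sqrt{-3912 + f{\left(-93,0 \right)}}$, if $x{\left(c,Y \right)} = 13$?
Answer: $i \sqrt{3899} \approx 62.442 i$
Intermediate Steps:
$f{\left(g,w \right)} = 13$
$\sqrt{-3912 + f{\left(-93,0 \right)}} = \sqrt{-3912 + 13} = \sqrt{-3899} = i \sqrt{3899}$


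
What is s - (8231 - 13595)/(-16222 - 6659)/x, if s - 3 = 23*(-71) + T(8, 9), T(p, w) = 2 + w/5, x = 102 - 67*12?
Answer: -7255769539/4461795 ≈ -1626.2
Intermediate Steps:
x = -702 (x = 102 - 804 = -702)
T(p, w) = 2 + w/5 (T(p, w) = 2 + w*(⅕) = 2 + w/5)
s = -8131/5 (s = 3 + (23*(-71) + (2 + (⅕)*9)) = 3 + (-1633 + (2 + 9/5)) = 3 + (-1633 + 19/5) = 3 - 8146/5 = -8131/5 ≈ -1626.2)
s - (8231 - 13595)/(-16222 - 6659)/x = -8131/5 - (8231 - 13595)/(-16222 - 6659)/(-702) = -8131/5 - (-5364/(-22881))*(-1)/702 = -8131/5 - (-5364*(-1/22881))*(-1)/702 = -8131/5 - 1788*(-1)/(7627*702) = -8131/5 - 1*(-298/892359) = -8131/5 + 298/892359 = -7255769539/4461795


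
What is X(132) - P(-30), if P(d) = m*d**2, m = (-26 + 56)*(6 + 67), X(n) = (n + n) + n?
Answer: -1970604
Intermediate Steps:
X(n) = 3*n (X(n) = 2*n + n = 3*n)
m = 2190 (m = 30*73 = 2190)
P(d) = 2190*d**2
X(132) - P(-30) = 3*132 - 2190*(-30)**2 = 396 - 2190*900 = 396 - 1*1971000 = 396 - 1971000 = -1970604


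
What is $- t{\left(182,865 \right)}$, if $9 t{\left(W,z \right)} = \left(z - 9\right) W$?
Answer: $- \frac{155792}{9} \approx -17310.0$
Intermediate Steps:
$t{\left(W,z \right)} = \frac{W \left(-9 + z\right)}{9}$ ($t{\left(W,z \right)} = \frac{\left(z - 9\right) W}{9} = \frac{\left(-9 + z\right) W}{9} = \frac{W \left(-9 + z\right)}{9}$)
$- t{\left(182,865 \right)} = - \frac{182 \left(-9 + 865\right)}{9} = - \frac{182 \cdot 856}{9} = \left(-1\right) \frac{155792}{9} = - \frac{155792}{9}$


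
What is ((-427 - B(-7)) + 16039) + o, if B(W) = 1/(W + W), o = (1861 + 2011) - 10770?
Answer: 121997/14 ≈ 8714.1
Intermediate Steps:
o = -6898 (o = 3872 - 10770 = -6898)
B(W) = 1/(2*W)
((-427 - B(-7)) + 16039) + o = ((-427 - 1/(2*(-7))) + 16039) - 6898 = ((-427 - (-1)/(2*7)) + 16039) - 6898 = ((-427 - 1*(-1/14)) + 16039) - 6898 = ((-427 + 1/14) + 16039) - 6898 = (-5977/14 + 16039) - 6898 = 218569/14 - 6898 = 121997/14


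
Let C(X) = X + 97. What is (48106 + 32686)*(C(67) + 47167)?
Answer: 3823966152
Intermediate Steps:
C(X) = 97 + X
(48106 + 32686)*(C(67) + 47167) = (48106 + 32686)*((97 + 67) + 47167) = 80792*(164 + 47167) = 80792*47331 = 3823966152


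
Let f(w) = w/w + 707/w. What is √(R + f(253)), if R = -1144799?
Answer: I*√73277196311/253 ≈ 1070.0*I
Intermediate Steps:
f(w) = 1 + 707/w
√(R + f(253)) = √(-1144799 + (707 + 253)/253) = √(-1144799 + (1/253)*960) = √(-1144799 + 960/253) = √(-289633187/253) = I*√73277196311/253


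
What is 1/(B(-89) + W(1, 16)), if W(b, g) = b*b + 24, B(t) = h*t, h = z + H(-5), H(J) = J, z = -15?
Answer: 1/1805 ≈ 0.00055402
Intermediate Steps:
h = -20 (h = -15 - 5 = -20)
B(t) = -20*t
W(b, g) = 24 + b**2 (W(b, g) = b**2 + 24 = 24 + b**2)
1/(B(-89) + W(1, 16)) = 1/(-20*(-89) + (24 + 1**2)) = 1/(1780 + (24 + 1)) = 1/(1780 + 25) = 1/1805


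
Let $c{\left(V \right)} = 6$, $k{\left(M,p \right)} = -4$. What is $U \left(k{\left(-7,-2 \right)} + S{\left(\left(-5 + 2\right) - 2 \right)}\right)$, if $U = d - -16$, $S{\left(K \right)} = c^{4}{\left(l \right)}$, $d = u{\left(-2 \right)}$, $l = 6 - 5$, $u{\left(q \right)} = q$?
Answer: $18088$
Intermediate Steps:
$l = 1$
$d = -2$
$S{\left(K \right)} = 1296$ ($S{\left(K \right)} = 6^{4} = 1296$)
$U = 14$ ($U = -2 - -16 = -2 + 16 = 14$)
$U \left(k{\left(-7,-2 \right)} + S{\left(\left(-5 + 2\right) - 2 \right)}\right) = 14 \left(-4 + 1296\right) = 14 \cdot 1292 = 18088$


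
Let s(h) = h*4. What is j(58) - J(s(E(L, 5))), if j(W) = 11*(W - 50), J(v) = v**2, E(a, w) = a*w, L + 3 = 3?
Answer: 88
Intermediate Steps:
L = 0 (L = -3 + 3 = 0)
s(h) = 4*h
j(W) = -550 + 11*W (j(W) = 11*(-50 + W) = -550 + 11*W)
j(58) - J(s(E(L, 5))) = (-550 + 11*58) - (4*(0*5))**2 = (-550 + 638) - (4*0)**2 = 88 - 1*0**2 = 88 - 1*0 = 88 + 0 = 88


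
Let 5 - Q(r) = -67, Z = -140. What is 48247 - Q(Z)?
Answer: 48175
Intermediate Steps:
Q(r) = 72 (Q(r) = 5 - 1*(-67) = 5 + 67 = 72)
48247 - Q(Z) = 48247 - 1*72 = 48247 - 72 = 48175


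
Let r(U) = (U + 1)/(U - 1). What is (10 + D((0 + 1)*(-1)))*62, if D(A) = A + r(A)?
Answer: 558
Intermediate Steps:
r(U) = (1 + U)/(-1 + U)
D(A) = A + (1 + A)/(-1 + A)
(10 + D((0 + 1)*(-1)))*62 = (10 + (1 + ((0 + 1)*(-1))**2)/(-1 + (0 + 1)*(-1)))*62 = (10 + (1 + (1*(-1))**2)/(-1 + 1*(-1)))*62 = (10 + (1 + (-1)**2)/(-1 - 1))*62 = (10 + (1 + 1)/(-2))*62 = (10 - 1/2*2)*62 = (10 - 1)*62 = 9*62 = 558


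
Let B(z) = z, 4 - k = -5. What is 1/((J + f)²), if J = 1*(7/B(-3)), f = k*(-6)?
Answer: 9/28561 ≈ 0.00031511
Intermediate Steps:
k = 9 (k = 4 - 1*(-5) = 4 + 5 = 9)
f = -54 (f = 9*(-6) = -54)
J = -7/3 (J = 1*(7/(-3)) = 1*(7*(-⅓)) = 1*(-7/3) = -7/3 ≈ -2.3333)
1/((J + f)²) = 1/((-7/3 - 54)²) = 1/((-169/3)²) = 1/(28561/9) = 9/28561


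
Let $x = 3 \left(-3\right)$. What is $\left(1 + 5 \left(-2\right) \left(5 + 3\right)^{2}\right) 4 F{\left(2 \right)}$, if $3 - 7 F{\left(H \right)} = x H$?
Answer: $-7668$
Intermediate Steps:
$x = -9$
$F{\left(H \right)} = \frac{3}{7} + \frac{9 H}{7}$ ($F{\left(H \right)} = \frac{3}{7} - \frac{\left(-9\right) H}{7} = \frac{3}{7} + \frac{9 H}{7}$)
$\left(1 + 5 \left(-2\right) \left(5 + 3\right)^{2}\right) 4 F{\left(2 \right)} = \left(1 + 5 \left(-2\right) \left(5 + 3\right)^{2}\right) 4 \left(\frac{3}{7} + \frac{9}{7} \cdot 2\right) = \left(1 - 10 \cdot 8^{2}\right) 4 \left(\frac{3}{7} + \frac{18}{7}\right) = \left(1 - 640\right) 4 \cdot 3 = \left(-639\right) 4 \cdot 3 = \left(-2556\right) 3 = -7668$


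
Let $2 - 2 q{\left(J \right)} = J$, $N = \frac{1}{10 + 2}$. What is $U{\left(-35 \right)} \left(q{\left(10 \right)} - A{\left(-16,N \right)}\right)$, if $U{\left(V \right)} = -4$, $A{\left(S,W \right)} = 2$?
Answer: $24$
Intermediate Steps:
$N = \frac{1}{12} \approx 0.083333$
$q{\left(J \right)} = 1 - \frac{J}{2}$
$U{\left(-35 \right)} \left(q{\left(10 \right)} - A{\left(-16,N \right)}\right) = - 4 \left(\left(1 - 5\right) - 2\right) = - 4 \left(-4 - 2\right) = \left(-4\right) \left(-6\right) = 24$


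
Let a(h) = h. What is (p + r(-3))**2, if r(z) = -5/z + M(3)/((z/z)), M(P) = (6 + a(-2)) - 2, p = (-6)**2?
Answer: 14161/9 ≈ 1573.4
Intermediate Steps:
p = 36
M(P) = 2 (M(P) = (6 - 2) - 2 = 4 - 2 = 2)
r(z) = 2 - 5/z (r(z) = -5/z + 2/((z/z)) = -5/z + 2/1 = -5/z + 2*1 = -5/z + 2 = 2 - 5/z)
(p + r(-3))**2 = (36 + (2 - 5/(-3)))**2 = (36 + (2 - 5*(-1/3)))**2 = (36 + (2 + 5/3))**2 = (36 + 11/3)**2 = (119/3)**2 = 14161/9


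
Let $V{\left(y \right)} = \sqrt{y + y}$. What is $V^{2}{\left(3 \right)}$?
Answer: $6$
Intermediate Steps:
$V{\left(y \right)} = \sqrt{2} \sqrt{y}$ ($V{\left(y \right)} = \sqrt{2 y} = \sqrt{2} \sqrt{y}$)
$V^{2}{\left(3 \right)} = \left(\sqrt{2} \sqrt{3}\right)^{2} = \left(\sqrt{6}\right)^{2} = 6$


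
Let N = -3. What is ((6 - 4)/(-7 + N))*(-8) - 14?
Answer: -62/5 ≈ -12.400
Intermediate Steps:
((6 - 4)/(-7 + N))*(-8) - 14 = ((6 - 4)/(-7 - 3))*(-8) - 14 = (2/(-10))*(-8) - 14 = (2*(-⅒))*(-8) - 14 = -⅕*(-8) - 14 = 8/5 - 14 = -62/5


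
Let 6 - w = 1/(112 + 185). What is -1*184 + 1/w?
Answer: -327407/1781 ≈ -183.83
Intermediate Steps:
w = 1781/297 (w = 6 - 1/(112 + 185) = 6 - 1/297 = 1781/297 ≈ 5.9966)
-1*184 + 1/w = -1*184 + 1/(1781/297) = -184 + 297/1781 = -327407/1781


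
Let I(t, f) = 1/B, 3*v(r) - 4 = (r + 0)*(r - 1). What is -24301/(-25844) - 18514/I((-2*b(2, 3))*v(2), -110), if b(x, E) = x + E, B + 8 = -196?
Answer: 97609090765/25844 ≈ 3.7769e+6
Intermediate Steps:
B = -204 (B = -8 - 196 = -204)
b(x, E) = E + x
v(r) = 4/3 + r*(-1 + r)/3 (v(r) = 4/3 + ((r + 0)*(r - 1))/3 = 4/3 + (r*(-1 + r))/3 = 4/3 + r*(-1 + r)/3)
I(t, f) = -1/204 (I(t, f) = 1/(-204) = -1/204)
-24301/(-25844) - 18514/I((-2*b(2, 3))*v(2), -110) = -24301/(-25844) - 18514/(-1/204) = -24301*(-1/25844) - 18514*(-204) = 24301/25844 + 3776856 = 97609090765/25844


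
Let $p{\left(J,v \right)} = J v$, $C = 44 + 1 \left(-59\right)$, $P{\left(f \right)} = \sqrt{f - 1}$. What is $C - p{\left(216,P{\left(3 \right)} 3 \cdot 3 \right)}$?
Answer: $-15 - 1944 \sqrt{2} \approx -2764.2$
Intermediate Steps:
$P{\left(f \right)} = \sqrt{-1 + f}$
$C = -15$ ($C = 44 - 59 = -15$)
$C - p{\left(216,P{\left(3 \right)} 3 \cdot 3 \right)} = -15 - 216 \sqrt{-1 + 3} \cdot 3 \cdot 3 = -15 - 216 \sqrt{2} \cdot 3 \cdot 3 = -15 - 216 \cdot 3 \sqrt{2} \cdot 3 = -15 - 216 \cdot 9 \sqrt{2} = -15 - 1944 \sqrt{2}$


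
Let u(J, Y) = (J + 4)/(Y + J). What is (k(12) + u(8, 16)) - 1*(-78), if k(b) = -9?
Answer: 139/2 ≈ 69.500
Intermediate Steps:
u(J, Y) = (4 + J)/(J + Y)
(k(12) + u(8, 16)) - 1*(-78) = (-9 + (4 + 8)/(8 + 16)) - 1*(-78) = (-9 + 12/24) + 78 = (-9 + (1/24)*12) + 78 = (-9 + 1/2) + 78 = -17/2 + 78 = 139/2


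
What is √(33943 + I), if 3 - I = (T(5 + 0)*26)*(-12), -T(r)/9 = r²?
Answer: I*√36254 ≈ 190.4*I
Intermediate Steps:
T(r) = -9*r²
I = -70197 (I = 3 - -9*(5 + 0)²*26*(-12) = 3 - -9*5²*26*(-12) = 3 - -9*25*26*(-12) = 3 - (-225*26)*(-12) = 3 - (-5850)*(-12) = 3 - 1*70200 = 3 - 70200 = -70197)
√(33943 + I) = √(33943 - 70197) = √(-36254) = I*√36254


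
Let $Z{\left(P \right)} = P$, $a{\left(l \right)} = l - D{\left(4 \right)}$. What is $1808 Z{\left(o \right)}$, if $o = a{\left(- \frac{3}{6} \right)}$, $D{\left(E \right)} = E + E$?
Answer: $-15368$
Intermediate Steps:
$D{\left(E \right)} = 2 E$
$a{\left(l \right)} = -8 + l$ ($a{\left(l \right)} = l - 2 \cdot 4 = l - 8 = -8 + l$)
$o = - \frac{17}{2}$ ($o = -8 - \frac{3}{6} = -8 - \frac{1}{2} = - \frac{17}{2} \approx -8.5$)
$1808 Z{\left(o \right)} = 1808 \left(- \frac{17}{2}\right) = -15368$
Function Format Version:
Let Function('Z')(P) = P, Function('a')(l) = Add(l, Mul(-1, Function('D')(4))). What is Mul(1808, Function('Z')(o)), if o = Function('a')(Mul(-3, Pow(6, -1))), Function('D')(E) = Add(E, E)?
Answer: -15368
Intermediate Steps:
Function('D')(E) = Mul(2, E)
Function('a')(l) = Add(-8, l) (Function('a')(l) = Add(l, Mul(-1, Mul(2, 4))) = Add(l, Mul(-1, 8)) = Add(l, -8) = Add(-8, l))
o = Rational(-17, 2) (o = Add(-8, Mul(-3, Pow(6, -1))) = Add(-8, Mul(-3, Rational(1, 6))) = Add(-8, Rational(-1, 2)) = Rational(-17, 2) ≈ -8.5000)
Mul(1808, Function('Z')(o)) = Mul(1808, Rational(-17, 2)) = -15368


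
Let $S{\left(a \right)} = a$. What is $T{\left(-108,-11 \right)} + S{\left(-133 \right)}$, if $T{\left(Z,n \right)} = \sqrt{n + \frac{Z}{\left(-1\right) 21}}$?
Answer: $-133 + \frac{i \sqrt{287}}{7} \approx -133.0 + 2.4202 i$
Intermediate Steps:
$T{\left(Z,n \right)} = \sqrt{n - \frac{Z}{21}}$ ($T{\left(Z,n \right)} = \sqrt{n + \frac{Z}{-21}} = \sqrt{n + Z \left(- \frac{1}{21}\right)} = \sqrt{n - \frac{Z}{21}}$)
$T{\left(-108,-11 \right)} + S{\left(-133 \right)} = \frac{\sqrt{\left(-21\right) \left(-108\right) + 441 \left(-11\right)}}{21} - 133 = \frac{\sqrt{2268 - 4851}}{21} - 133 = \frac{\sqrt{-2583}}{21} - 133 = \frac{3 i \sqrt{287}}{21} - 133 = \frac{i \sqrt{287}}{7} - 133 = -133 + \frac{i \sqrt{287}}{7}$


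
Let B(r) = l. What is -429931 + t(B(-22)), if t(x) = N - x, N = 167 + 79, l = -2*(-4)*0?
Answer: -429685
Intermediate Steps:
l = 0 (l = 8*0 = 0)
B(r) = 0
N = 246
t(x) = 246 - x
-429931 + t(B(-22)) = -429931 + (246 - 1*0) = -429931 + (246 + 0) = -429931 + 246 = -429685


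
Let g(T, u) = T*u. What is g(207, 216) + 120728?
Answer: 165440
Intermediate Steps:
g(207, 216) + 120728 = 207*216 + 120728 = 44712 + 120728 = 165440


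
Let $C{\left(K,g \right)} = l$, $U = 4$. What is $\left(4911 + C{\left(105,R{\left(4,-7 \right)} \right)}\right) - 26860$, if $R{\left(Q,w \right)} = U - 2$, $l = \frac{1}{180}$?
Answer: $- \frac{3950819}{180} \approx -21949.0$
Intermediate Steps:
$l = \frac{1}{180} \approx 0.0055556$
$R{\left(Q,w \right)} = 2$ ($R{\left(Q,w \right)} = 4 - 2 = 2$)
$C{\left(K,g \right)} = \frac{1}{180}$
$\left(4911 + C{\left(105,R{\left(4,-7 \right)} \right)}\right) - 26860 = \left(4911 + \frac{1}{180}\right) - 26860 = \frac{883981}{180} - 26860 = - \frac{3950819}{180}$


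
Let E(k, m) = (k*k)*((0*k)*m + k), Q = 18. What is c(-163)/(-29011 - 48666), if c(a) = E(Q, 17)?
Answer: -5832/77677 ≈ -0.075080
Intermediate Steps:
E(k, m) = k³ (E(k, m) = k²*(0*m + k) = k²*(0 + k) = k²*k = k³)
c(a) = 5832 (c(a) = 18³ = 5832)
c(-163)/(-29011 - 48666) = 5832/(-29011 - 48666) = 5832/(-77677) = 5832*(-1/77677) = -5832/77677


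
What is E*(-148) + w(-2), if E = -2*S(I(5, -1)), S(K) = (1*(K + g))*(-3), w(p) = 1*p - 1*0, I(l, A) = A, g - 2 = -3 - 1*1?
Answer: 2662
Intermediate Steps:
g = -2 (g = 2 + (-3 - 1*1) = 2 + (-3 - 1) = 2 - 4 = -2)
w(p) = p (w(p) = p + 0 = p)
S(K) = 6 - 3*K (S(K) = (1*(K - 2))*(-3) = (1*(-2 + K))*(-3) = (-2 + K)*(-3) = 6 - 3*K)
E = -18 (E = -2*(6 - 3*(-1)) = -2*(6 + 3) = -2*9 = -18)
E*(-148) + w(-2) = -18*(-148) - 2 = 2664 - 2 = 2662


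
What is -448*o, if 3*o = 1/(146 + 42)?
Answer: -112/141 ≈ -0.79433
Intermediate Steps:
o = 1/564 (o = 1/(3*(146 + 42)) = (⅓)/188 = (⅓)*(1/188) = 1/564 ≈ 0.0017731)
-448*o = -448*1/564 = -112/141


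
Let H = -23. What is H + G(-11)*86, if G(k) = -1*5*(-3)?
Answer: 1267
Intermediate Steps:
G(k) = 15 (G(k) = -5*(-3) = 15)
H + G(-11)*86 = -23 + 15*86 = -23 + 1290 = 1267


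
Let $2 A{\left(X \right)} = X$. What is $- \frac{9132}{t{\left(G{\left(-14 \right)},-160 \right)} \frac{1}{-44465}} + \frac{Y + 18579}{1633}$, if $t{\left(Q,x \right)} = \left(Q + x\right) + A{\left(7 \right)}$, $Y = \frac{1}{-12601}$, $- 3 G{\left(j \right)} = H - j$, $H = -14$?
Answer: $- \frac{16711040319937966}{6440736529} \approx -2.5946 \cdot 10^{6}$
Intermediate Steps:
$A{\left(X \right)} = \frac{X}{2}$
$G{\left(j \right)} = \frac{14}{3} + \frac{j}{3}$ ($G{\left(j \right)} = - \frac{-14 - j}{3} = \frac{14}{3} + \frac{j}{3}$)
$Y = - \frac{1}{12601} \approx -7.9359 \cdot 10^{-5}$
$t{\left(Q,x \right)} = \frac{7}{2} + Q + x$ ($t{\left(Q,x \right)} = \left(Q + x\right) + \frac{1}{2} \cdot 7 = \left(Q + x\right) + \frac{7}{2} = \frac{7}{2} + Q + x$)
$- \frac{9132}{t{\left(G{\left(-14 \right)},-160 \right)} \frac{1}{-44465}} + \frac{Y + 18579}{1633} = - \frac{9132}{\left(\frac{7}{2} + \left(\frac{14}{3} + \frac{1}{3} \left(-14\right)\right) - 160\right) \frac{1}{-44465}} + \frac{- \frac{1}{12601} + 18579}{1633} = - \frac{9132}{\left(\frac{7}{2} + \left(\frac{14}{3} - \frac{14}{3}\right) - 160\right) \left(- \frac{1}{44465}\right)} + \frac{234113978}{12601} \cdot \frac{1}{1633} = - \frac{9132}{\left(\frac{7}{2} + 0 - 160\right) \left(- \frac{1}{44465}\right)} + \frac{234113978}{20577433} = - \frac{9132}{\left(- \frac{313}{2}\right) \left(- \frac{1}{44465}\right)} + \frac{234113978}{20577433} = - \frac{9132}{\frac{313}{88930}} + \frac{234113978}{20577433} = \left(-9132\right) \frac{88930}{313} + \frac{234113978}{20577433} = - \frac{812108760}{313} + \frac{234113978}{20577433} = - \frac{16711040319937966}{6440736529}$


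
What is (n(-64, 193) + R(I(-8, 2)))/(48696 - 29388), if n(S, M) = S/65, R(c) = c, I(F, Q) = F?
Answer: -146/313755 ≈ -0.00046533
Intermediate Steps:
n(S, M) = S/65 (n(S, M) = S*(1/65) = S/65)
(n(-64, 193) + R(I(-8, 2)))/(48696 - 29388) = ((1/65)*(-64) - 8)/(48696 - 29388) = (-64/65 - 8)/19308 = -584/65*1/19308 = -146/313755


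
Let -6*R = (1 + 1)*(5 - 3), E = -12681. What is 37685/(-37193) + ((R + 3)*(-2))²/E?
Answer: -4308241193/4244799897 ≈ -1.0149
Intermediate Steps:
R = -⅔ (R = -(1 + 1)*(5 - 3)/6 = -2/3 = -⅙*4 = -⅔ ≈ -0.66667)
37685/(-37193) + ((R + 3)*(-2))²/E = 37685/(-37193) + ((-⅔ + 3)*(-2))²/(-12681) = 37685*(-1/37193) + ((7/3)*(-2))²*(-1/12681) = -37685/37193 + (-14/3)²*(-1/12681) = -37685/37193 + (196/9)*(-1/12681) = -37685/37193 - 196/114129 = -4308241193/4244799897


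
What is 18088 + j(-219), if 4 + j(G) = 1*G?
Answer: 17865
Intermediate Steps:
j(G) = -4 + G (j(G) = -4 + 1*G = -4 + G)
18088 + j(-219) = 18088 + (-4 - 219) = 18088 - 223 = 17865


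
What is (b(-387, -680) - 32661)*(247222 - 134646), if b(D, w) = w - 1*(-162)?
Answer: -3735159104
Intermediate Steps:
b(D, w) = 162 + w (b(D, w) = w + 162 = 162 + w)
(b(-387, -680) - 32661)*(247222 - 134646) = ((162 - 680) - 32661)*(247222 - 134646) = (-518 - 32661)*112576 = -33179*112576 = -3735159104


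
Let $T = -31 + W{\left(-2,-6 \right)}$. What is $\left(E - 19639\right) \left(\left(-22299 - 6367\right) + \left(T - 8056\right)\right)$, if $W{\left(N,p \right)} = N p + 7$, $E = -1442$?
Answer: $774389454$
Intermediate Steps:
$W{\left(N,p \right)} = 7 + N p$
$T = -12$ ($T = -31 + \left(7 - -12\right) = -31 + \left(7 + 12\right) = -31 + 19 = -12$)
$\left(E - 19639\right) \left(\left(-22299 - 6367\right) + \left(T - 8056\right)\right) = \left(-1442 - 19639\right) \left(\left(-22299 - 6367\right) - 8068\right) = - 21081 \left(\left(-22299 - 6367\right) - 8068\right) = - 21081 \left(-28666 - 8068\right) = \left(-21081\right) \left(-36734\right) = 774389454$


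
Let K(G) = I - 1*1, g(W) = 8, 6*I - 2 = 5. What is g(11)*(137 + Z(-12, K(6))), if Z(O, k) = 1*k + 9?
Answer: 3508/3 ≈ 1169.3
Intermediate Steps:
I = 7/6 (I = ⅓ + (⅙)*5 = ⅓ + ⅚ = 7/6 ≈ 1.1667)
K(G) = ⅙ (K(G) = 7/6 - 1*1 = 7/6 - 1 = ⅙)
Z(O, k) = 9 + k (Z(O, k) = k + 9 = 9 + k)
g(11)*(137 + Z(-12, K(6))) = 8*(137 + (9 + ⅙)) = 8*(137 + 55/6) = 8*(877/6) = 3508/3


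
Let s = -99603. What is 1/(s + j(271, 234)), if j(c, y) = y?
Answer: -1/99369 ≈ -1.0063e-5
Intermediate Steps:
1/(s + j(271, 234)) = 1/(-99603 + 234) = 1/(-99369) = -1/99369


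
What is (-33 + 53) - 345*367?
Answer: -126595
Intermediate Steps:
(-33 + 53) - 345*367 = 20 - 126615 = -126595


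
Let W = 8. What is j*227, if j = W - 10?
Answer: -454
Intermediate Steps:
j = -2 (j = 8 - 10 = -2)
j*227 = -2*227 = -454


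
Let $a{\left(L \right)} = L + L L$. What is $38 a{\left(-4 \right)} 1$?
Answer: $456$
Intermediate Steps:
$a{\left(L \right)} = L + L^{2}$
$38 a{\left(-4 \right)} 1 = 38 \left(- 4 \left(1 - 4\right)\right) 1 = 38 \left(\left(-4\right) \left(-3\right)\right) 1 = 38 \cdot 12 \cdot 1 = 456 \cdot 1 = 456$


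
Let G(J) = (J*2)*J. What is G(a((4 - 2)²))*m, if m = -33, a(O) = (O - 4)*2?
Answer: 0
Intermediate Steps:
a(O) = -8 + 2*O (a(O) = (-4 + O)*2 = -8 + 2*O)
G(J) = 2*J² (G(J) = (2*J)*J = 2*J²)
G(a((4 - 2)²))*m = (2*(-8 + 2*(4 - 2)²)²)*(-33) = (2*(-8 + 2*2²)²)*(-33) = (2*(-8 + 2*4)²)*(-33) = (2*(-8 + 8)²)*(-33) = (2*0²)*(-33) = (2*0)*(-33) = 0*(-33) = 0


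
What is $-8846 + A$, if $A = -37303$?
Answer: $-46149$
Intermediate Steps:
$-8846 + A = -8846 - 37303 = -46149$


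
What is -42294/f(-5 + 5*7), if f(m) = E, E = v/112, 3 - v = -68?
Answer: -4736928/71 ≈ -66717.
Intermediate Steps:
v = 71 (v = 3 - 1*(-68) = 3 + 68 = 71)
E = 71/112 ≈ 0.63393
f(m) = 71/112
-42294/f(-5 + 5*7) = -42294/71/112 = -42294*112/71 = -4736928/71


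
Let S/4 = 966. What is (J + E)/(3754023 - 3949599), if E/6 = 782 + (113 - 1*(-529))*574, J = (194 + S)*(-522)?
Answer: -4061/8149 ≈ -0.49834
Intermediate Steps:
S = 3864 (S = 4*966 = 3864)
J = -2118276 (J = (194 + 3864)*(-522) = 4058*(-522) = -2118276)
E = 2215740 (E = 6*(782 + (113 - 1*(-529))*574) = 6*(782 + (113 + 529)*574) = 6*(782 + 642*574) = 6*(782 + 368508) = 6*369290 = 2215740)
(J + E)/(3754023 - 3949599) = (-2118276 + 2215740)/(3754023 - 3949599) = 97464/(-195576) = 97464*(-1/195576) = -4061/8149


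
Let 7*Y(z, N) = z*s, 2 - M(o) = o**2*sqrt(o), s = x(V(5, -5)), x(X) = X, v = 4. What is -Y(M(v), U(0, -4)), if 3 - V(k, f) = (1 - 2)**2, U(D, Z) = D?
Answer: 60/7 ≈ 8.5714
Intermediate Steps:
V(k, f) = 2 (V(k, f) = 3 - (1 - 2)**2 = 3 - 1*(-1)**2 = 3 - 1*1 = 3 - 1 = 2)
s = 2
M(o) = 2 - o**(5/2) (M(o) = 2 - o**2*sqrt(o) = 2 - o**(5/2))
Y(z, N) = 2*z/7 (Y(z, N) = (z*2)/7 = (2*z)/7 = 2*z/7)
-Y(M(v), U(0, -4)) = -2*(2 - 4**(5/2))/7 = -2*(2 - 1*32)/7 = -2*(2 - 32)/7 = -2*(-30)/7 = -1*(-60/7) = 60/7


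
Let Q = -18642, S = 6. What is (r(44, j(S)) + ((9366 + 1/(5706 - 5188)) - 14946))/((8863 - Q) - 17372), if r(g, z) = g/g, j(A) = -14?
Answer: -2889921/5248894 ≈ -0.55058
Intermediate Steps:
r(g, z) = 1
(r(44, j(S)) + ((9366 + 1/(5706 - 5188)) - 14946))/((8863 - Q) - 17372) = (1 + ((9366 + 1/(5706 - 5188)) - 14946))/((8863 - 1*(-18642)) - 17372) = (1 + ((9366 + 1/518) - 14946))/((8863 + 18642) - 17372) = (1 + ((9366 + 1/518) - 14946))/(27505 - 17372) = (1 + (4851589/518 - 14946))/10133 = (1 - 2890439/518)*(1/10133) = -2889921/518*1/10133 = -2889921/5248894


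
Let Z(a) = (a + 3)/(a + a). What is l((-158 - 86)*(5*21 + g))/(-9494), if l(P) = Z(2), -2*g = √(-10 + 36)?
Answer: -5/37976 ≈ -0.00013166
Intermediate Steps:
g = -√26/2 (g = -√(-10 + 36)/2 = -√26/2 ≈ -2.5495)
Z(a) = (3 + a)/(2*a) (Z(a) = (3 + a)/((2*a)) = (3 + a)*(1/(2*a)) = (3 + a)/(2*a))
l(P) = 5/4 (l(P) = (½)*(3 + 2)/2 = (½)*(½)*5 = 5/4)
l((-158 - 86)*(5*21 + g))/(-9494) = (5/4)/(-9494) = (5/4)*(-1/9494) = -5/37976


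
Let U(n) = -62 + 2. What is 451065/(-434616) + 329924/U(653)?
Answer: -11951442757/2173080 ≈ -5499.8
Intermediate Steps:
U(n) = -60
451065/(-434616) + 329924/U(653) = 451065/(-434616) + 329924/(-60) = 451065*(-1/434616) + 329924*(-1/60) = -150355/144872 - 82481/15 = -11951442757/2173080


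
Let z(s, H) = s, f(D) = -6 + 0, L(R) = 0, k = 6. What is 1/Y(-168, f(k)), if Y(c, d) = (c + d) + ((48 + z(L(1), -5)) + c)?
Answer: -1/294 ≈ -0.0034014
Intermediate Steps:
f(D) = -6
Y(c, d) = 48 + d + 2*c (Y(c, d) = (c + d) + ((48 + 0) + c) = (c + d) + (48 + c) = 48 + d + 2*c)
1/Y(-168, f(k)) = 1/(48 - 6 + 2*(-168)) = 1/(48 - 6 - 336) = 1/(-294) = -1/294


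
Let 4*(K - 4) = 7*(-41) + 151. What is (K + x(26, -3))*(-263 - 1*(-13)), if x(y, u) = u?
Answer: 8250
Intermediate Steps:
K = -30 (K = 4 + (7*(-41) + 151)/4 = 4 + (-287 + 151)/4 = 4 + (¼)*(-136) = 4 - 34 = -30)
(K + x(26, -3))*(-263 - 1*(-13)) = (-30 - 3)*(-263 - 1*(-13)) = -33*(-263 + 13) = -33*(-250) = 8250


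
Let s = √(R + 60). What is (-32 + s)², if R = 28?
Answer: 1112 - 128*√22 ≈ 511.63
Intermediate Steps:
s = 2*√22 (s = √(28 + 60) = √88 = 2*√22 ≈ 9.3808)
(-32 + s)² = (-32 + 2*√22)²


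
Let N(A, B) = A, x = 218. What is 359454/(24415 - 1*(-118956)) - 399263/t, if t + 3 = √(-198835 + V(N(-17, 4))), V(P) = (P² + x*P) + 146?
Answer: 244379251929/28977429665 + 399263*I*√202106/202115 ≈ 8.4334 + 888.08*I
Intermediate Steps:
V(P) = 146 + P² + 218*P (V(P) = (P² + 218*P) + 146 = 146 + P² + 218*P)
t = -3 + I*√202106 (t = -3 + √(-198835 + (146 + (-17)² + 218*(-17))) = -3 + √(-198835 + (146 + 289 - 3706)) = -3 + √(-198835 - 3271) = -3 + √(-202106) = -3 + I*√202106 ≈ -3.0 + 449.56*I)
359454/(24415 - 1*(-118956)) - 399263/t = 359454/(24415 - 1*(-118956)) - 399263/(-3 + I*√202106) = 359454/(24415 + 118956) - 399263/(-3 + I*√202106) = 359454/143371 - 399263/(-3 + I*√202106)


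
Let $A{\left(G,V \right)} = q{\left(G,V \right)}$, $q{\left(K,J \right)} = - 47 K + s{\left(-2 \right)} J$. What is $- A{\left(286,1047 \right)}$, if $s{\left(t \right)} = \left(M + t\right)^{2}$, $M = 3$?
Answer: $12395$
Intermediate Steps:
$s{\left(t \right)} = \left(3 + t\right)^{2}$
$q{\left(K,J \right)} = J - 47 K$ ($q{\left(K,J \right)} = - 47 K + \left(3 - 2\right)^{2} J = - 47 K + 1^{2} J = - 47 K + 1 J = - 47 K + J = J - 47 K$)
$A{\left(G,V \right)} = V - 47 G$
$- A{\left(286,1047 \right)} = - (1047 - 13442) = \left(-1\right) \left(-12395\right) = 12395$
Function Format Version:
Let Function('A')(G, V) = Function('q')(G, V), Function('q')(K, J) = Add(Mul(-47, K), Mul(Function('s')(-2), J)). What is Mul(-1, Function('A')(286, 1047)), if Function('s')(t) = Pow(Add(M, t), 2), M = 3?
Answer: 12395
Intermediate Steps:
Function('s')(t) = Pow(Add(3, t), 2)
Function('q')(K, J) = Add(J, Mul(-47, K)) (Function('q')(K, J) = Add(Mul(-47, K), Mul(Pow(Add(3, -2), 2), J)) = Add(Mul(-47, K), Mul(Pow(1, 2), J)) = Add(Mul(-47, K), Mul(1, J)) = Add(Mul(-47, K), J) = Add(J, Mul(-47, K)))
Function('A')(G, V) = Add(V, Mul(-47, G))
Mul(-1, Function('A')(286, 1047)) = Mul(-1, Add(1047, Mul(-47, 286))) = Mul(-1, Add(1047, -13442)) = Mul(-1, -12395) = 12395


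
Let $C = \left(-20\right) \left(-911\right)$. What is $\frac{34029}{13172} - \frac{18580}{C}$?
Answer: $\frac{18763631}{11999692} \approx 1.5637$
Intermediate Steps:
$C = 18220$
$\frac{34029}{13172} - \frac{18580}{C} = \frac{34029}{13172} - \frac{18580}{18220} = 34029 \cdot \frac{1}{13172} - \frac{929}{911} = \frac{34029}{13172} - \frac{929}{911} = \frac{18763631}{11999692}$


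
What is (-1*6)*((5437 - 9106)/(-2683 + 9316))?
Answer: 2446/737 ≈ 3.3189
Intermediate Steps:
(-1*6)*((5437 - 9106)/(-2683 + 9316)) = -(-22014)/6633 = -6*(-1223/2211) = 2446/737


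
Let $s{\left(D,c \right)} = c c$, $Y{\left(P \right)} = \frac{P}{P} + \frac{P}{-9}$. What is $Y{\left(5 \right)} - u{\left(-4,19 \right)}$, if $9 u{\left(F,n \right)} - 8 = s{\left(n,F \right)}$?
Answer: $- \frac{20}{9} \approx -2.2222$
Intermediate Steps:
$Y{\left(P \right)} = 1 - \frac{P}{9}$ ($Y{\left(P \right)} = 1 + P \left(- \frac{1}{9}\right) = 1 - \frac{P}{9}$)
$s{\left(D,c \right)} = c^{2}$
$u{\left(F,n \right)} = \frac{8}{9} + \frac{F^{2}}{9}$
$Y{\left(5 \right)} - u{\left(-4,19 \right)} = \left(1 - \frac{5}{9}\right) - \left(\frac{8}{9} + \frac{\left(-4\right)^{2}}{9}\right) = \left(1 - \frac{5}{9}\right) - \left(\frac{8}{9} + \frac{1}{9} \cdot 16\right) = \frac{4}{9} - \left(\frac{8}{9} + \frac{16}{9}\right) = \frac{4}{9} - \frac{8}{3} = - \frac{20}{9}$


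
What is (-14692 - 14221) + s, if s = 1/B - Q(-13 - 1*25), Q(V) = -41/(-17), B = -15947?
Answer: -7838939231/271099 ≈ -28915.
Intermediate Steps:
Q(V) = 41/17 (Q(V) = -41*(-1/17) = 41/17)
s = -653844/271099 (s = 1/(-15947) - 1*41/17 = -1/15947 - 41/17 = -653844/271099 ≈ -2.4118)
(-14692 - 14221) + s = (-14692 - 14221) - 653844/271099 = -28913 - 653844/271099 = -7838939231/271099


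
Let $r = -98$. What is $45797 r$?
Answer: $-4488106$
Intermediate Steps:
$45797 r = 45797 \left(-98\right) = -4488106$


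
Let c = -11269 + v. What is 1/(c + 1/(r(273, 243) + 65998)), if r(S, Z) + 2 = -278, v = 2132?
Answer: -65718/600465365 ≈ -0.00010945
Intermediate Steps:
r(S, Z) = -280 (r(S, Z) = -2 - 278 = -280)
c = -9137 (c = -11269 + 2132 = -9137)
1/(c + 1/(r(273, 243) + 65998)) = 1/(-9137 + 1/(-280 + 65998)) = 1/(-9137 + 1/65718) = 1/(-600465365/65718) = -65718/600465365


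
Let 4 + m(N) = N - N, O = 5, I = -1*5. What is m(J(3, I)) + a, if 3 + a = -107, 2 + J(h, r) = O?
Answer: -114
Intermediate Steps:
I = -5
J(h, r) = 3 (J(h, r) = -2 + 5 = 3)
a = -110 (a = -3 - 107 = -110)
m(N) = -4 (m(N) = -4 + (N - N) = -4 + 0 = -4)
m(J(3, I)) + a = -4 - 110 = -114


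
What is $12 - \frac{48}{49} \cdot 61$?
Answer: $- \frac{35136}{49} \approx -717.06$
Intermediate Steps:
$12 - \frac{48}{49} \cdot 61 = 12 \left(-48\right) \frac{1}{49} \cdot 61 = 12 \left(\left(- \frac{48}{49}\right) 61\right) = 12 \left(- \frac{2928}{49}\right) = - \frac{35136}{49}$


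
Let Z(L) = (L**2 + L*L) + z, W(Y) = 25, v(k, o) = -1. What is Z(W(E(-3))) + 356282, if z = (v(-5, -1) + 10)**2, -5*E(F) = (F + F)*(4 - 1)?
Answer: 357613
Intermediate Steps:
E(F) = -6*F/5 (E(F) = -(F + F)*(4 - 1)/5 = -2*F*3/5 = -6*F/5)
z = 81 (z = (-1 + 10)**2 = 9**2 = 81)
Z(L) = 81 + 2*L**2 (Z(L) = (L**2 + L*L) + 81 = (L**2 + L**2) + 81 = 2*L**2 + 81 = 81 + 2*L**2)
Z(W(E(-3))) + 356282 = (81 + 2*25**2) + 356282 = (81 + 2*625) + 356282 = (81 + 1250) + 356282 = 1331 + 356282 = 357613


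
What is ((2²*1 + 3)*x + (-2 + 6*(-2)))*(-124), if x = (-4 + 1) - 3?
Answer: 6944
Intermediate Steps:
x = -6 (x = -3 - 3 = -6)
((2²*1 + 3)*x + (-2 + 6*(-2)))*(-124) = ((2²*1 + 3)*(-6) + (-2 + 6*(-2)))*(-124) = ((4*1 + 3)*(-6) + (-2 - 12))*(-124) = ((4 + 3)*(-6) - 14)*(-124) = (7*(-6) - 14)*(-124) = (-42 - 14)*(-124) = -56*(-124) = 6944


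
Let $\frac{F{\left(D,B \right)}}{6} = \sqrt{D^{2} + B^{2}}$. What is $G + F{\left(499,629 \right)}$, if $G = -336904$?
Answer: $-336904 + 6 \sqrt{644642} \approx -3.3209 \cdot 10^{5}$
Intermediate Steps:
$F{\left(D,B \right)} = 6 \sqrt{B^{2} + D^{2}}$ ($F{\left(D,B \right)} = 6 \sqrt{D^{2} + B^{2}} = 6 \sqrt{B^{2} + D^{2}}$)
$G + F{\left(499,629 \right)} = -336904 + 6 \sqrt{629^{2} + 499^{2}} = -336904 + 6 \sqrt{395641 + 249001} = -336904 + 6 \sqrt{644642}$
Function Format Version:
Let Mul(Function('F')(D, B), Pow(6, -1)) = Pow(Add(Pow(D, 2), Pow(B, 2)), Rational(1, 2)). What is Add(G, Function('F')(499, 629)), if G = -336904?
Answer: Add(-336904, Mul(6, Pow(644642, Rational(1, 2)))) ≈ -3.3209e+5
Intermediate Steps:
Function('F')(D, B) = Mul(6, Pow(Add(Pow(B, 2), Pow(D, 2)), Rational(1, 2))) (Function('F')(D, B) = Mul(6, Pow(Add(Pow(D, 2), Pow(B, 2)), Rational(1, 2))) = Mul(6, Pow(Add(Pow(B, 2), Pow(D, 2)), Rational(1, 2))))
Add(G, Function('F')(499, 629)) = Add(-336904, Mul(6, Pow(Add(Pow(629, 2), Pow(499, 2)), Rational(1, 2)))) = Add(-336904, Mul(6, Pow(Add(395641, 249001), Rational(1, 2)))) = Add(-336904, Mul(6, Pow(644642, Rational(1, 2))))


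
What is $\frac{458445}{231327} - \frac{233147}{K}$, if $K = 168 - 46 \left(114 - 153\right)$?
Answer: $- \frac{5892636331}{50429286} \approx -116.85$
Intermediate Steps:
$K = 1962$ ($K = 168 - 46 \left(114 - 153\right) = 168 - -1794 = 168 + 1794 = 1962$)
$\frac{458445}{231327} - \frac{233147}{K} = \frac{458445}{231327} - \frac{233147}{1962} = 458445 \cdot \frac{1}{231327} - \frac{233147}{1962} = \frac{152815}{77109} - \frac{233147}{1962} = - \frac{5892636331}{50429286}$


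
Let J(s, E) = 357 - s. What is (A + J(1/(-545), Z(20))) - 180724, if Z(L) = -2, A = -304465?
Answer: -264233439/545 ≈ -4.8483e+5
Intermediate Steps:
(A + J(1/(-545), Z(20))) - 180724 = (-304465 + (357 - 1/(-545))) - 180724 = (-304465 + (357 - 1*(-1/545))) - 180724 = (-304465 + (357 + 1/545)) - 180724 = (-304465 + 194566/545) - 180724 = -165738859/545 - 180724 = -264233439/545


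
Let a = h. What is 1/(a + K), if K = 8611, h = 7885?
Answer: 1/16496 ≈ 6.0621e-5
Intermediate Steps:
a = 7885
1/(a + K) = 1/(7885 + 8611) = 1/16496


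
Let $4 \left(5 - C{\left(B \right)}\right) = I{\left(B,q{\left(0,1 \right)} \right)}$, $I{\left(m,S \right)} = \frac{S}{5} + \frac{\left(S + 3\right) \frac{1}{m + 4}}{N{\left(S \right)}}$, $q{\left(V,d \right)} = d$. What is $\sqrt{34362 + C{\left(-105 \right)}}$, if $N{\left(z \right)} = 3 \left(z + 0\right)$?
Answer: $\frac{\sqrt{315519561555}}{3030} \approx 185.38$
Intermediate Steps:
$N{\left(z \right)} = 3 z$
$I{\left(m,S \right)} = \frac{S}{5} + \frac{3 + S}{3 S \left(4 + m\right)}$ ($I{\left(m,S \right)} = \frac{S}{5} + \frac{\left(S + 3\right) \frac{1}{m + 4}}{3 S} = S \frac{1}{5} + \frac{3 + S}{4 + m} \frac{1}{3 S} = \frac{S}{5} + \frac{3 + S}{4 + m} \frac{1}{3 S} = \frac{S}{5} + \frac{3 + S}{3 S \left(4 + m\right)}$)
$C{\left(B \right)} = 5 - \frac{32 + 3 B}{60 \left(4 + B\right)}$ ($C{\left(B \right)} = 5 - \frac{\frac{1}{15} \cdot 1^{-1} \frac{1}{4 + B} \left(15 + 5 \cdot 1 + 12 \cdot 1^{2} + 3 B 1^{2}\right)}{4} = 5 - \frac{\frac{1}{15} \cdot 1 \frac{1}{4 + B} \left(15 + 5 + 12 \cdot 1 + 3 B 1\right)}{4} = 5 - \frac{\frac{1}{15} \cdot 1 \frac{1}{4 + B} \left(15 + 5 + 12 + 3 B\right)}{4} = 5 - \frac{\frac{1}{15} \cdot 1 \frac{1}{4 + B} \left(32 + 3 B\right)}{4} = 5 - \frac{\frac{1}{15} \frac{1}{4 + B} \left(32 + 3 B\right)}{4} = 5 - \frac{32 + 3 B}{60 \left(4 + B\right)}$)
$\sqrt{34362 + C{\left(-105 \right)}} = \sqrt{34362 + \frac{1168 + 297 \left(-105\right)}{60 \left(4 - 105\right)}} = \sqrt{34362 + \frac{1168 - 31185}{60 \left(-101\right)}} = \sqrt{34362 + \frac{1}{60} \left(- \frac{1}{101}\right) \left(-30017\right)} = \sqrt{34362 + \frac{30017}{6060}} = \sqrt{\frac{208263737}{6060}} = \frac{\sqrt{315519561555}}{3030}$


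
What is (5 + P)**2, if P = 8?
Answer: 169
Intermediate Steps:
(5 + P)**2 = (5 + 8)**2 = 13**2 = 169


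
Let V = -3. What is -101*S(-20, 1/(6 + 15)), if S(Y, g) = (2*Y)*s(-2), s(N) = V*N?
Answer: 24240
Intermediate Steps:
s(N) = -3*N
S(Y, g) = 12*Y (S(Y, g) = (2*Y)*(-3*(-2)) = (2*Y)*6 = 12*Y)
-101*S(-20, 1/(6 + 15)) = -1212*(-20) = -101*(-240) = 24240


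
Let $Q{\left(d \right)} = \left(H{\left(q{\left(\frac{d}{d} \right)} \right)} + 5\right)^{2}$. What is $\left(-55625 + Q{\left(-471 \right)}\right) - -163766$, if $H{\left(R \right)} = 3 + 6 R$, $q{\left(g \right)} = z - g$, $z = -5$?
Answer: $108925$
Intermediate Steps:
$q{\left(g \right)} = -5 - g$
$Q{\left(d \right)} = 784$ ($Q{\left(d \right)} = \left(\left(3 + 6 \left(-5 - \frac{d}{d}\right)\right) + 5\right)^{2} = \left(\left(3 + 6 \left(-5 - 1\right)\right) + 5\right)^{2} = \left(\left(3 + 6 \left(-6\right)\right) + 5\right)^{2} = \left(\left(3 - 36\right) + 5\right)^{2} = \left(-33 + 5\right)^{2} = \left(-28\right)^{2} = 784$)
$\left(-55625 + Q{\left(-471 \right)}\right) - -163766 = \left(-55625 + 784\right) - -163766 = -54841 + 163766 = 108925$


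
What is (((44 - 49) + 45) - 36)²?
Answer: 16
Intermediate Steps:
(((44 - 49) + 45) - 36)² = ((-5 + 45) - 36)² = (40 - 36)² = 4² = 16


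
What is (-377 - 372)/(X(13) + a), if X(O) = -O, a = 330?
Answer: -749/317 ≈ -2.3628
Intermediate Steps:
(-377 - 372)/(X(13) + a) = (-377 - 372)/(-1*13 + 330) = -749/(-13 + 330) = -749/317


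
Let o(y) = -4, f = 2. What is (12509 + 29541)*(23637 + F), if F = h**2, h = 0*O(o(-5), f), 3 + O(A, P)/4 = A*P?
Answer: 993935850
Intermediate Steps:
O(A, P) = -12 + 4*A*P (O(A, P) = -12 + 4*(A*P) = -12 + 4*A*P)
h = 0 (h = 0*(-12 + 4*(-4)*2) = 0*(-12 - 32) = 0*(-44) = 0)
F = 0 (F = 0**2 = 0)
(12509 + 29541)*(23637 + F) = (12509 + 29541)*(23637 + 0) = 42050*23637 = 993935850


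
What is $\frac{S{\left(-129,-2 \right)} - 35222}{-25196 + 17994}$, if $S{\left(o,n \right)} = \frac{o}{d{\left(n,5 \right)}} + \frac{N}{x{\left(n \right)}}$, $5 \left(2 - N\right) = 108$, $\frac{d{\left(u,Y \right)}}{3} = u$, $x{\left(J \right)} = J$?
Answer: $\frac{351907}{72020} \approx 4.8862$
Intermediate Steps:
$d{\left(u,Y \right)} = 3 u$
$N = - \frac{98}{5}$ ($N = 2 - \frac{108}{5} = - \frac{98}{5} \approx -19.6$)
$S{\left(o,n \right)} = - \frac{98}{5 n} + \frac{o}{3 n}$ ($S{\left(o,n \right)} = \frac{o}{3 n} - \frac{98}{5 n} = - \frac{98}{5 n} + \frac{o}{3 n}$)
$\frac{S{\left(-129,-2 \right)} - 35222}{-25196 + 17994} = \frac{\frac{-294 + 5 \left(-129\right)}{15 \left(-2\right)} - 35222}{-25196 + 17994} = \frac{\frac{1}{15} \left(- \frac{1}{2}\right) \left(-294 - 645\right) - 35222}{-7202} = \left(\frac{1}{15} \left(- \frac{1}{2}\right) \left(-939\right) - 35222\right) \left(- \frac{1}{7202}\right) = \left(\frac{313}{10} - 35222\right) \left(- \frac{1}{7202}\right) = \left(- \frac{351907}{10}\right) \left(- \frac{1}{7202}\right) = \frac{351907}{72020}$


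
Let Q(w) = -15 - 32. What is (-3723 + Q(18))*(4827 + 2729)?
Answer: -28486120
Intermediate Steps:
Q(w) = -47
(-3723 + Q(18))*(4827 + 2729) = (-3723 - 47)*(4827 + 2729) = -3770*7556 = -28486120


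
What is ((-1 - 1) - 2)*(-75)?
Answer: 300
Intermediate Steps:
((-1 - 1) - 2)*(-75) = (-2 - 2)*(-75) = -4*(-75) = 300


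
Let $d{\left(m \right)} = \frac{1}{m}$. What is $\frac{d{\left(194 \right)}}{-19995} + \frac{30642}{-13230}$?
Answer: $- \frac{1320680561}{570217410} \approx -2.3161$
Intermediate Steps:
$\frac{d{\left(194 \right)}}{-19995} + \frac{30642}{-13230} = \frac{1}{194 \left(-19995\right)} + \frac{30642}{-13230} = \frac{1}{194} \left(- \frac{1}{19995}\right) + 30642 \left(- \frac{1}{13230}\right) = - \frac{1}{3879030} - \frac{5107}{2205} = - \frac{1320680561}{570217410}$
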